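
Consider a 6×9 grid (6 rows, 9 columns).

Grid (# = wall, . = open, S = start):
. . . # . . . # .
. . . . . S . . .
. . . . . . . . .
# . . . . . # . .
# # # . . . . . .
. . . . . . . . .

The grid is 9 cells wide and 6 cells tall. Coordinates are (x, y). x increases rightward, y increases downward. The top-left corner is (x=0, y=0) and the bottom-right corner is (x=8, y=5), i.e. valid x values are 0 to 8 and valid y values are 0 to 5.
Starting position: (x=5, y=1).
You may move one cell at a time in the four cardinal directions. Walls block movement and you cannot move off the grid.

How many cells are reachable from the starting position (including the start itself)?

BFS flood-fill from (x=5, y=1):
  Distance 0: (x=5, y=1)
  Distance 1: (x=5, y=0), (x=4, y=1), (x=6, y=1), (x=5, y=2)
  Distance 2: (x=4, y=0), (x=6, y=0), (x=3, y=1), (x=7, y=1), (x=4, y=2), (x=6, y=2), (x=5, y=3)
  Distance 3: (x=2, y=1), (x=8, y=1), (x=3, y=2), (x=7, y=2), (x=4, y=3), (x=5, y=4)
  Distance 4: (x=2, y=0), (x=8, y=0), (x=1, y=1), (x=2, y=2), (x=8, y=2), (x=3, y=3), (x=7, y=3), (x=4, y=4), (x=6, y=4), (x=5, y=5)
  Distance 5: (x=1, y=0), (x=0, y=1), (x=1, y=2), (x=2, y=3), (x=8, y=3), (x=3, y=4), (x=7, y=4), (x=4, y=5), (x=6, y=5)
  Distance 6: (x=0, y=0), (x=0, y=2), (x=1, y=3), (x=8, y=4), (x=3, y=5), (x=7, y=5)
  Distance 7: (x=2, y=5), (x=8, y=5)
  Distance 8: (x=1, y=5)
  Distance 9: (x=0, y=5)
Total reachable: 47 (grid has 47 open cells total)

Answer: Reachable cells: 47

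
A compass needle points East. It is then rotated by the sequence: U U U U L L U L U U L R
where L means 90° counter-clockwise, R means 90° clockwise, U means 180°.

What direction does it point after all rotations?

Start: East
  U (U-turn (180°)) -> West
  U (U-turn (180°)) -> East
  U (U-turn (180°)) -> West
  U (U-turn (180°)) -> East
  L (left (90° counter-clockwise)) -> North
  L (left (90° counter-clockwise)) -> West
  U (U-turn (180°)) -> East
  L (left (90° counter-clockwise)) -> North
  U (U-turn (180°)) -> South
  U (U-turn (180°)) -> North
  L (left (90° counter-clockwise)) -> West
  R (right (90° clockwise)) -> North
Final: North

Answer: Final heading: North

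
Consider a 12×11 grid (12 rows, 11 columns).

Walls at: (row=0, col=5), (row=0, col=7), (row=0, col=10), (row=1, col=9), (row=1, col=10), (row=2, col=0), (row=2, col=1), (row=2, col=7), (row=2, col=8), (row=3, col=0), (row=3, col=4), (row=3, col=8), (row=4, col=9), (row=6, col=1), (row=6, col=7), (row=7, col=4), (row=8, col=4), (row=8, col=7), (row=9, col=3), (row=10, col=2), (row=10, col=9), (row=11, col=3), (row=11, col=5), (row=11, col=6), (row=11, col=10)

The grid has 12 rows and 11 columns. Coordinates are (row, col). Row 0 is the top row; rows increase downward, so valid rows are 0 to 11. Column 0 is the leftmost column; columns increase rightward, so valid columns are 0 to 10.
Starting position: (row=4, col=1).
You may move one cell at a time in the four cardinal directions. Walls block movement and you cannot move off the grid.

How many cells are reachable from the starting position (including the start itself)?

BFS flood-fill from (row=4, col=1):
  Distance 0: (row=4, col=1)
  Distance 1: (row=3, col=1), (row=4, col=0), (row=4, col=2), (row=5, col=1)
  Distance 2: (row=3, col=2), (row=4, col=3), (row=5, col=0), (row=5, col=2)
  Distance 3: (row=2, col=2), (row=3, col=3), (row=4, col=4), (row=5, col=3), (row=6, col=0), (row=6, col=2)
  Distance 4: (row=1, col=2), (row=2, col=3), (row=4, col=5), (row=5, col=4), (row=6, col=3), (row=7, col=0), (row=7, col=2)
  Distance 5: (row=0, col=2), (row=1, col=1), (row=1, col=3), (row=2, col=4), (row=3, col=5), (row=4, col=6), (row=5, col=5), (row=6, col=4), (row=7, col=1), (row=7, col=3), (row=8, col=0), (row=8, col=2)
  Distance 6: (row=0, col=1), (row=0, col=3), (row=1, col=0), (row=1, col=4), (row=2, col=5), (row=3, col=6), (row=4, col=7), (row=5, col=6), (row=6, col=5), (row=8, col=1), (row=8, col=3), (row=9, col=0), (row=9, col=2)
  Distance 7: (row=0, col=0), (row=0, col=4), (row=1, col=5), (row=2, col=6), (row=3, col=7), (row=4, col=8), (row=5, col=7), (row=6, col=6), (row=7, col=5), (row=9, col=1), (row=10, col=0)
  Distance 8: (row=1, col=6), (row=5, col=8), (row=7, col=6), (row=8, col=5), (row=10, col=1), (row=11, col=0)
  Distance 9: (row=0, col=6), (row=1, col=7), (row=5, col=9), (row=6, col=8), (row=7, col=7), (row=8, col=6), (row=9, col=5), (row=11, col=1)
  Distance 10: (row=1, col=8), (row=5, col=10), (row=6, col=9), (row=7, col=8), (row=9, col=4), (row=9, col=6), (row=10, col=5), (row=11, col=2)
  Distance 11: (row=0, col=8), (row=4, col=10), (row=6, col=10), (row=7, col=9), (row=8, col=8), (row=9, col=7), (row=10, col=4), (row=10, col=6)
  Distance 12: (row=0, col=9), (row=3, col=10), (row=7, col=10), (row=8, col=9), (row=9, col=8), (row=10, col=3), (row=10, col=7), (row=11, col=4)
  Distance 13: (row=2, col=10), (row=3, col=9), (row=8, col=10), (row=9, col=9), (row=10, col=8), (row=11, col=7)
  Distance 14: (row=2, col=9), (row=9, col=10), (row=11, col=8)
  Distance 15: (row=10, col=10), (row=11, col=9)
Total reachable: 107 (grid has 107 open cells total)

Answer: Reachable cells: 107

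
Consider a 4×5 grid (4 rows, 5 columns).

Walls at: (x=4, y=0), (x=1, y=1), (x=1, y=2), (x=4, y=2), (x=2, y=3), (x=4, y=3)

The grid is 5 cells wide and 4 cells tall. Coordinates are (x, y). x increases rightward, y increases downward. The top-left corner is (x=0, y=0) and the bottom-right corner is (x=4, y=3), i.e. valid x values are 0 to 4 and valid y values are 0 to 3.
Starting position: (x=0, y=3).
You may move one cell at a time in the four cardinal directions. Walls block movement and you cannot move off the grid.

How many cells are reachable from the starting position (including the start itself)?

Answer: Reachable cells: 14

Derivation:
BFS flood-fill from (x=0, y=3):
  Distance 0: (x=0, y=3)
  Distance 1: (x=0, y=2), (x=1, y=3)
  Distance 2: (x=0, y=1)
  Distance 3: (x=0, y=0)
  Distance 4: (x=1, y=0)
  Distance 5: (x=2, y=0)
  Distance 6: (x=3, y=0), (x=2, y=1)
  Distance 7: (x=3, y=1), (x=2, y=2)
  Distance 8: (x=4, y=1), (x=3, y=2)
  Distance 9: (x=3, y=3)
Total reachable: 14 (grid has 14 open cells total)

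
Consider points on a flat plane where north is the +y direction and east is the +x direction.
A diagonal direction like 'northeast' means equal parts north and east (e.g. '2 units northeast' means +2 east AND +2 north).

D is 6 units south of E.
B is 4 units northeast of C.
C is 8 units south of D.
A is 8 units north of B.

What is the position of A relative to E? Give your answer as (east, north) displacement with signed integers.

Answer: A is at (east=4, north=-2) relative to E.

Derivation:
Place E at the origin (east=0, north=0).
  D is 6 units south of E: delta (east=+0, north=-6); D at (east=0, north=-6).
  C is 8 units south of D: delta (east=+0, north=-8); C at (east=0, north=-14).
  B is 4 units northeast of C: delta (east=+4, north=+4); B at (east=4, north=-10).
  A is 8 units north of B: delta (east=+0, north=+8); A at (east=4, north=-2).
Therefore A relative to E: (east=4, north=-2).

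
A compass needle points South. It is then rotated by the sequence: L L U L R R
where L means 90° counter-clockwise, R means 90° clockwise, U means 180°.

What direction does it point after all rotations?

Answer: Final heading: West

Derivation:
Start: South
  L (left (90° counter-clockwise)) -> East
  L (left (90° counter-clockwise)) -> North
  U (U-turn (180°)) -> South
  L (left (90° counter-clockwise)) -> East
  R (right (90° clockwise)) -> South
  R (right (90° clockwise)) -> West
Final: West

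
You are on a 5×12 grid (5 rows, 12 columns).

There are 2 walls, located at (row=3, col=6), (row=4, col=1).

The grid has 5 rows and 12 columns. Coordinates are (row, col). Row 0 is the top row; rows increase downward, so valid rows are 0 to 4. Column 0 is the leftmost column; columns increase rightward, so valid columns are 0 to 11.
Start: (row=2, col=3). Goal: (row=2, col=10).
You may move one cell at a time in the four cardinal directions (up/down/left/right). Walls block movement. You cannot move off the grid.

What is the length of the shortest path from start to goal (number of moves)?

Answer: Shortest path length: 7

Derivation:
BFS from (row=2, col=3) until reaching (row=2, col=10):
  Distance 0: (row=2, col=3)
  Distance 1: (row=1, col=3), (row=2, col=2), (row=2, col=4), (row=3, col=3)
  Distance 2: (row=0, col=3), (row=1, col=2), (row=1, col=4), (row=2, col=1), (row=2, col=5), (row=3, col=2), (row=3, col=4), (row=4, col=3)
  Distance 3: (row=0, col=2), (row=0, col=4), (row=1, col=1), (row=1, col=5), (row=2, col=0), (row=2, col=6), (row=3, col=1), (row=3, col=5), (row=4, col=2), (row=4, col=4)
  Distance 4: (row=0, col=1), (row=0, col=5), (row=1, col=0), (row=1, col=6), (row=2, col=7), (row=3, col=0), (row=4, col=5)
  Distance 5: (row=0, col=0), (row=0, col=6), (row=1, col=7), (row=2, col=8), (row=3, col=7), (row=4, col=0), (row=4, col=6)
  Distance 6: (row=0, col=7), (row=1, col=8), (row=2, col=9), (row=3, col=8), (row=4, col=7)
  Distance 7: (row=0, col=8), (row=1, col=9), (row=2, col=10), (row=3, col=9), (row=4, col=8)  <- goal reached here
One shortest path (7 moves): (row=2, col=3) -> (row=2, col=4) -> (row=2, col=5) -> (row=2, col=6) -> (row=2, col=7) -> (row=2, col=8) -> (row=2, col=9) -> (row=2, col=10)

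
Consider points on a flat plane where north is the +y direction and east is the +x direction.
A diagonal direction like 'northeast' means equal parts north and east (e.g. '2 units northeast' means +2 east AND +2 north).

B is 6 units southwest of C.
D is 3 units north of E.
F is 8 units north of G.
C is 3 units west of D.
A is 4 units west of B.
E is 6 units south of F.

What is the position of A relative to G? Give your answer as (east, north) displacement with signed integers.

Place G at the origin (east=0, north=0).
  F is 8 units north of G: delta (east=+0, north=+8); F at (east=0, north=8).
  E is 6 units south of F: delta (east=+0, north=-6); E at (east=0, north=2).
  D is 3 units north of E: delta (east=+0, north=+3); D at (east=0, north=5).
  C is 3 units west of D: delta (east=-3, north=+0); C at (east=-3, north=5).
  B is 6 units southwest of C: delta (east=-6, north=-6); B at (east=-9, north=-1).
  A is 4 units west of B: delta (east=-4, north=+0); A at (east=-13, north=-1).
Therefore A relative to G: (east=-13, north=-1).

Answer: A is at (east=-13, north=-1) relative to G.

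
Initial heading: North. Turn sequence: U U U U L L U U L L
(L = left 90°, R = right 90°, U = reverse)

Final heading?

Answer: Final heading: North

Derivation:
Start: North
  U (U-turn (180°)) -> South
  U (U-turn (180°)) -> North
  U (U-turn (180°)) -> South
  U (U-turn (180°)) -> North
  L (left (90° counter-clockwise)) -> West
  L (left (90° counter-clockwise)) -> South
  U (U-turn (180°)) -> North
  U (U-turn (180°)) -> South
  L (left (90° counter-clockwise)) -> East
  L (left (90° counter-clockwise)) -> North
Final: North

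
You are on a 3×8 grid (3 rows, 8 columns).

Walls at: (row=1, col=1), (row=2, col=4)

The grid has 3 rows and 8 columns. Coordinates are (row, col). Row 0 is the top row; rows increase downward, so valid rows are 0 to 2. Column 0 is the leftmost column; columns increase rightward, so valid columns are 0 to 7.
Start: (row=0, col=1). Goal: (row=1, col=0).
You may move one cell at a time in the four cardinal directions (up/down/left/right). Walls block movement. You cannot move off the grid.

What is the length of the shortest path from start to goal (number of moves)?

BFS from (row=0, col=1) until reaching (row=1, col=0):
  Distance 0: (row=0, col=1)
  Distance 1: (row=0, col=0), (row=0, col=2)
  Distance 2: (row=0, col=3), (row=1, col=0), (row=1, col=2)  <- goal reached here
One shortest path (2 moves): (row=0, col=1) -> (row=0, col=0) -> (row=1, col=0)

Answer: Shortest path length: 2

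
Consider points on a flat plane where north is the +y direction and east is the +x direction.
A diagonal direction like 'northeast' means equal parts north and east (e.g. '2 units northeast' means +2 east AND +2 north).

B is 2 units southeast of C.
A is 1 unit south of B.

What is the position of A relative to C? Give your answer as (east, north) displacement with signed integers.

Answer: A is at (east=2, north=-3) relative to C.

Derivation:
Place C at the origin (east=0, north=0).
  B is 2 units southeast of C: delta (east=+2, north=-2); B at (east=2, north=-2).
  A is 1 unit south of B: delta (east=+0, north=-1); A at (east=2, north=-3).
Therefore A relative to C: (east=2, north=-3).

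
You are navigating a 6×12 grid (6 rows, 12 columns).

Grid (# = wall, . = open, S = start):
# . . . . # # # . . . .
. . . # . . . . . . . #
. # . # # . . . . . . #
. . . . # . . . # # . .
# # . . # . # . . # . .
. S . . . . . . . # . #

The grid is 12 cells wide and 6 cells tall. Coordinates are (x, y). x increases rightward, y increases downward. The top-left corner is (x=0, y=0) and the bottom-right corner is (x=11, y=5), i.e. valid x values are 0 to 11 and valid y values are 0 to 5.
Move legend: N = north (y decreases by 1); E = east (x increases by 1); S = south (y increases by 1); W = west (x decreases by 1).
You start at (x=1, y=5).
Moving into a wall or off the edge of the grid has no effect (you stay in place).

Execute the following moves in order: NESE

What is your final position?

Start: (x=1, y=5)
  N (north): blocked, stay at (x=1, y=5)
  E (east): (x=1, y=5) -> (x=2, y=5)
  S (south): blocked, stay at (x=2, y=5)
  E (east): (x=2, y=5) -> (x=3, y=5)
Final: (x=3, y=5)

Answer: Final position: (x=3, y=5)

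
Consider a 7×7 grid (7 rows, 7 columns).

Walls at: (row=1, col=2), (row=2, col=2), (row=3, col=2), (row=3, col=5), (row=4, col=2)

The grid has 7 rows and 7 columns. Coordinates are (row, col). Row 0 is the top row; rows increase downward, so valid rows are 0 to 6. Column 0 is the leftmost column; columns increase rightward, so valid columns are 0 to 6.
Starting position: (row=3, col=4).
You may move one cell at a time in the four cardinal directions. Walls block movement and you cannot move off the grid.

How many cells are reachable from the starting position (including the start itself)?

Answer: Reachable cells: 44

Derivation:
BFS flood-fill from (row=3, col=4):
  Distance 0: (row=3, col=4)
  Distance 1: (row=2, col=4), (row=3, col=3), (row=4, col=4)
  Distance 2: (row=1, col=4), (row=2, col=3), (row=2, col=5), (row=4, col=3), (row=4, col=5), (row=5, col=4)
  Distance 3: (row=0, col=4), (row=1, col=3), (row=1, col=5), (row=2, col=6), (row=4, col=6), (row=5, col=3), (row=5, col=5), (row=6, col=4)
  Distance 4: (row=0, col=3), (row=0, col=5), (row=1, col=6), (row=3, col=6), (row=5, col=2), (row=5, col=6), (row=6, col=3), (row=6, col=5)
  Distance 5: (row=0, col=2), (row=0, col=6), (row=5, col=1), (row=6, col=2), (row=6, col=6)
  Distance 6: (row=0, col=1), (row=4, col=1), (row=5, col=0), (row=6, col=1)
  Distance 7: (row=0, col=0), (row=1, col=1), (row=3, col=1), (row=4, col=0), (row=6, col=0)
  Distance 8: (row=1, col=0), (row=2, col=1), (row=3, col=0)
  Distance 9: (row=2, col=0)
Total reachable: 44 (grid has 44 open cells total)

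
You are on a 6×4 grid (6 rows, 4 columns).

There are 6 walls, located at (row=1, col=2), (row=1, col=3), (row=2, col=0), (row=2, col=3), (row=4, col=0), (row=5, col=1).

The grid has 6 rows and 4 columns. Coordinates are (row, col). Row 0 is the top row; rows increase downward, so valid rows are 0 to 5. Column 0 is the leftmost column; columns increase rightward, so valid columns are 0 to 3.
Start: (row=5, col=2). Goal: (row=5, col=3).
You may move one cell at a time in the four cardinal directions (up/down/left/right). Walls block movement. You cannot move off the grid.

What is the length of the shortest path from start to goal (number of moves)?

BFS from (row=5, col=2) until reaching (row=5, col=3):
  Distance 0: (row=5, col=2)
  Distance 1: (row=4, col=2), (row=5, col=3)  <- goal reached here
One shortest path (1 moves): (row=5, col=2) -> (row=5, col=3)

Answer: Shortest path length: 1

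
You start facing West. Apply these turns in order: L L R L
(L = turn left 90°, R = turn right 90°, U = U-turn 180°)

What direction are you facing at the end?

Start: West
  L (left (90° counter-clockwise)) -> South
  L (left (90° counter-clockwise)) -> East
  R (right (90° clockwise)) -> South
  L (left (90° counter-clockwise)) -> East
Final: East

Answer: Final heading: East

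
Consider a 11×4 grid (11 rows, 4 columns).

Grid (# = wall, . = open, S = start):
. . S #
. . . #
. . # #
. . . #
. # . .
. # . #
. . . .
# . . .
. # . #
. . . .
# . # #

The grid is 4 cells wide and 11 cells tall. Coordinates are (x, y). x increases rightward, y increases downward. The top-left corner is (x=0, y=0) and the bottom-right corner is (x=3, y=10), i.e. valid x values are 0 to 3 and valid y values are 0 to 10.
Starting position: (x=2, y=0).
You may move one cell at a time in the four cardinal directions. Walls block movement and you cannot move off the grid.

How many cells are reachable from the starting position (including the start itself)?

Answer: Reachable cells: 30

Derivation:
BFS flood-fill from (x=2, y=0):
  Distance 0: (x=2, y=0)
  Distance 1: (x=1, y=0), (x=2, y=1)
  Distance 2: (x=0, y=0), (x=1, y=1)
  Distance 3: (x=0, y=1), (x=1, y=2)
  Distance 4: (x=0, y=2), (x=1, y=3)
  Distance 5: (x=0, y=3), (x=2, y=3)
  Distance 6: (x=0, y=4), (x=2, y=4)
  Distance 7: (x=3, y=4), (x=0, y=5), (x=2, y=5)
  Distance 8: (x=0, y=6), (x=2, y=6)
  Distance 9: (x=1, y=6), (x=3, y=6), (x=2, y=7)
  Distance 10: (x=1, y=7), (x=3, y=7), (x=2, y=8)
  Distance 11: (x=2, y=9)
  Distance 12: (x=1, y=9), (x=3, y=9)
  Distance 13: (x=0, y=9), (x=1, y=10)
  Distance 14: (x=0, y=8)
Total reachable: 30 (grid has 30 open cells total)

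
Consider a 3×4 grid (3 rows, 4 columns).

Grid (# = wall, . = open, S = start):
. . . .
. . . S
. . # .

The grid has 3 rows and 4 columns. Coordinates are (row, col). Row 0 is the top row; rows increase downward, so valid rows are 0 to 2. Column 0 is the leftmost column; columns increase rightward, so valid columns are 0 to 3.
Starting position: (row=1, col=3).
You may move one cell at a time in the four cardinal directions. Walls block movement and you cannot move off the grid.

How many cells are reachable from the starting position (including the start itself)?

BFS flood-fill from (row=1, col=3):
  Distance 0: (row=1, col=3)
  Distance 1: (row=0, col=3), (row=1, col=2), (row=2, col=3)
  Distance 2: (row=0, col=2), (row=1, col=1)
  Distance 3: (row=0, col=1), (row=1, col=0), (row=2, col=1)
  Distance 4: (row=0, col=0), (row=2, col=0)
Total reachable: 11 (grid has 11 open cells total)

Answer: Reachable cells: 11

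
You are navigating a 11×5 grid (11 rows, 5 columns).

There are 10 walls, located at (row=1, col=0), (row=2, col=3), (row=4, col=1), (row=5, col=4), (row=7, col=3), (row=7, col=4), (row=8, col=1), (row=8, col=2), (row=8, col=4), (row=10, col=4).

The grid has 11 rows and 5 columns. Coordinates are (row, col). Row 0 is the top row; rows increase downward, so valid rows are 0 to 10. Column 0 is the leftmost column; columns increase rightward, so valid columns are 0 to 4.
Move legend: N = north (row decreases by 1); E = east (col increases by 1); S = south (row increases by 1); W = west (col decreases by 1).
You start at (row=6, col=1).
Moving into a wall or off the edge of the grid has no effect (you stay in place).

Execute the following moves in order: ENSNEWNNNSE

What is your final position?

Answer: Final position: (row=3, col=3)

Derivation:
Start: (row=6, col=1)
  E (east): (row=6, col=1) -> (row=6, col=2)
  N (north): (row=6, col=2) -> (row=5, col=2)
  S (south): (row=5, col=2) -> (row=6, col=2)
  N (north): (row=6, col=2) -> (row=5, col=2)
  E (east): (row=5, col=2) -> (row=5, col=3)
  W (west): (row=5, col=3) -> (row=5, col=2)
  N (north): (row=5, col=2) -> (row=4, col=2)
  N (north): (row=4, col=2) -> (row=3, col=2)
  N (north): (row=3, col=2) -> (row=2, col=2)
  S (south): (row=2, col=2) -> (row=3, col=2)
  E (east): (row=3, col=2) -> (row=3, col=3)
Final: (row=3, col=3)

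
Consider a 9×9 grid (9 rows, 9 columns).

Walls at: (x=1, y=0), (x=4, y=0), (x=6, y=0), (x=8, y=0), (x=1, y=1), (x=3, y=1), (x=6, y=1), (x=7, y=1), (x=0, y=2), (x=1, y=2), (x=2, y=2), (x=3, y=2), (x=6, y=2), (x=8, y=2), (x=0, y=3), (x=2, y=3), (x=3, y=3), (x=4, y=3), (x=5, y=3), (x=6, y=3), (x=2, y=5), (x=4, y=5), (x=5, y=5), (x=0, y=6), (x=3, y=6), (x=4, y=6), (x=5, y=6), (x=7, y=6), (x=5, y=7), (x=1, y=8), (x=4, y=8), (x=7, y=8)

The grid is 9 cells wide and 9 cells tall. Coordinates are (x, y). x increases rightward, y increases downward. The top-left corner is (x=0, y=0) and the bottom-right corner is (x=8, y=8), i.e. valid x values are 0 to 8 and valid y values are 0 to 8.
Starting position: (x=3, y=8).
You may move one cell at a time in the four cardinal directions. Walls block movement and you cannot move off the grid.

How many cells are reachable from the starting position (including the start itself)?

Answer: Reachable cells: 37

Derivation:
BFS flood-fill from (x=3, y=8):
  Distance 0: (x=3, y=8)
  Distance 1: (x=3, y=7), (x=2, y=8)
  Distance 2: (x=2, y=7), (x=4, y=7)
  Distance 3: (x=2, y=6), (x=1, y=7)
  Distance 4: (x=1, y=6), (x=0, y=7)
  Distance 5: (x=1, y=5), (x=0, y=8)
  Distance 6: (x=1, y=4), (x=0, y=5)
  Distance 7: (x=1, y=3), (x=0, y=4), (x=2, y=4)
  Distance 8: (x=3, y=4)
  Distance 9: (x=4, y=4), (x=3, y=5)
  Distance 10: (x=5, y=4)
  Distance 11: (x=6, y=4)
  Distance 12: (x=7, y=4), (x=6, y=5)
  Distance 13: (x=7, y=3), (x=8, y=4), (x=7, y=5), (x=6, y=6)
  Distance 14: (x=7, y=2), (x=8, y=3), (x=8, y=5), (x=6, y=7)
  Distance 15: (x=8, y=6), (x=7, y=7), (x=6, y=8)
  Distance 16: (x=8, y=7), (x=5, y=8)
  Distance 17: (x=8, y=8)
Total reachable: 37 (grid has 49 open cells total)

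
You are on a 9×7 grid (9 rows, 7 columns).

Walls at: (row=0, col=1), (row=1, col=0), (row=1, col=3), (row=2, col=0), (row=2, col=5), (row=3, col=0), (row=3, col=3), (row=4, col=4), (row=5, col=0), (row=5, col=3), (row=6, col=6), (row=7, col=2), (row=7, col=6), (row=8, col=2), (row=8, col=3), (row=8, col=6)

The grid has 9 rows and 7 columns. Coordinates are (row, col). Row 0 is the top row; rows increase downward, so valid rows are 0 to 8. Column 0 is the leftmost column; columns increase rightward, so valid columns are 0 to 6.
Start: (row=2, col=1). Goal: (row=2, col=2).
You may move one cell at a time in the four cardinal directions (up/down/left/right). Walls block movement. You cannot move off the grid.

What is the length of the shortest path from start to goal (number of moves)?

BFS from (row=2, col=1) until reaching (row=2, col=2):
  Distance 0: (row=2, col=1)
  Distance 1: (row=1, col=1), (row=2, col=2), (row=3, col=1)  <- goal reached here
One shortest path (1 moves): (row=2, col=1) -> (row=2, col=2)

Answer: Shortest path length: 1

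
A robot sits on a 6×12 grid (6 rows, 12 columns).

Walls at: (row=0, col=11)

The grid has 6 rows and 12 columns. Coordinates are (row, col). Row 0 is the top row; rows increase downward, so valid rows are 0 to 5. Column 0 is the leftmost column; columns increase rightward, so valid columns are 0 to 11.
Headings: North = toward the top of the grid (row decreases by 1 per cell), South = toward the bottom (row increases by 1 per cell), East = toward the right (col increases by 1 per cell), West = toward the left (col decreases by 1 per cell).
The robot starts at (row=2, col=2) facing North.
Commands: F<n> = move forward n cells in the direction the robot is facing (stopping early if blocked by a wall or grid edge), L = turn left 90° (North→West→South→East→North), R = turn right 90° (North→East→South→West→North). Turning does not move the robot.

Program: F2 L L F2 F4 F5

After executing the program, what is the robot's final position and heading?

Start: (row=2, col=2), facing North
  F2: move forward 2, now at (row=0, col=2)
  L: turn left, now facing West
  L: turn left, now facing South
  F2: move forward 2, now at (row=2, col=2)
  F4: move forward 3/4 (blocked), now at (row=5, col=2)
  F5: move forward 0/5 (blocked), now at (row=5, col=2)
Final: (row=5, col=2), facing South

Answer: Final position: (row=5, col=2), facing South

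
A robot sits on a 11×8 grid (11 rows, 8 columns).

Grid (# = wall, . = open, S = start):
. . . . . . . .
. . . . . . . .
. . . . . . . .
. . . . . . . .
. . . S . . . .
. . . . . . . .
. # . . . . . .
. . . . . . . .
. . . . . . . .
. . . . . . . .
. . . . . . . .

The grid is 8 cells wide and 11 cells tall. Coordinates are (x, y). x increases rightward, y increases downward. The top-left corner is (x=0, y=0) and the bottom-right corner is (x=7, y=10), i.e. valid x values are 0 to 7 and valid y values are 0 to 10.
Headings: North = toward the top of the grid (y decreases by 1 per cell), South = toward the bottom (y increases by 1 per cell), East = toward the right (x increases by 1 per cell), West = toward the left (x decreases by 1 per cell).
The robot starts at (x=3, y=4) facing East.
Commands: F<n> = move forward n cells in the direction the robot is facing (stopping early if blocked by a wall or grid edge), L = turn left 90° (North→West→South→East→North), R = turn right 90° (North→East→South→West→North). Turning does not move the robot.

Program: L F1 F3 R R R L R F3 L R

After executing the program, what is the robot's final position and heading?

Answer: Final position: (x=0, y=0), facing West

Derivation:
Start: (x=3, y=4), facing East
  L: turn left, now facing North
  F1: move forward 1, now at (x=3, y=3)
  F3: move forward 3, now at (x=3, y=0)
  R: turn right, now facing East
  R: turn right, now facing South
  R: turn right, now facing West
  L: turn left, now facing South
  R: turn right, now facing West
  F3: move forward 3, now at (x=0, y=0)
  L: turn left, now facing South
  R: turn right, now facing West
Final: (x=0, y=0), facing West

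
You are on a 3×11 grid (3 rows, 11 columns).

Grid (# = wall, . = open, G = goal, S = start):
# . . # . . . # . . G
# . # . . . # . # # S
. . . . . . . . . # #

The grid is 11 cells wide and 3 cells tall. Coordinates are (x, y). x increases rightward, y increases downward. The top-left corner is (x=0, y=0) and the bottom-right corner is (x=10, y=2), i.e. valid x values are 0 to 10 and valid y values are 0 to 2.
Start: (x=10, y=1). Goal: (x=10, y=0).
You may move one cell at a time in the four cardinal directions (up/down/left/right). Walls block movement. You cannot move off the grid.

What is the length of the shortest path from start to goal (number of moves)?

BFS from (x=10, y=1) until reaching (x=10, y=0):
  Distance 0: (x=10, y=1)
  Distance 1: (x=10, y=0)  <- goal reached here
One shortest path (1 moves): (x=10, y=1) -> (x=10, y=0)

Answer: Shortest path length: 1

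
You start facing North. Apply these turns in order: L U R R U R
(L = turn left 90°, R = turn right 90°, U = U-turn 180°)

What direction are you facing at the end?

Answer: Final heading: South

Derivation:
Start: North
  L (left (90° counter-clockwise)) -> West
  U (U-turn (180°)) -> East
  R (right (90° clockwise)) -> South
  R (right (90° clockwise)) -> West
  U (U-turn (180°)) -> East
  R (right (90° clockwise)) -> South
Final: South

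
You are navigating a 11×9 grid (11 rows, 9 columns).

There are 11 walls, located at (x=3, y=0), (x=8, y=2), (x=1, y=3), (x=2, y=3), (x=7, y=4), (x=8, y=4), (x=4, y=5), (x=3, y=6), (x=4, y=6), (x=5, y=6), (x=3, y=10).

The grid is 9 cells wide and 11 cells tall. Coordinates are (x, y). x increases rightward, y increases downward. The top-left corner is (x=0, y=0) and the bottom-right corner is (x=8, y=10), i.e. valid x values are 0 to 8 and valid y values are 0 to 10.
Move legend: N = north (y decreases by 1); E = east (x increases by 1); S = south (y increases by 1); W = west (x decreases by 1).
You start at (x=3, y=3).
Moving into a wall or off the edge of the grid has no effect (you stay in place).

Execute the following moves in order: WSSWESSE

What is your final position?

Answer: Final position: (x=3, y=5)

Derivation:
Start: (x=3, y=3)
  W (west): blocked, stay at (x=3, y=3)
  S (south): (x=3, y=3) -> (x=3, y=4)
  S (south): (x=3, y=4) -> (x=3, y=5)
  W (west): (x=3, y=5) -> (x=2, y=5)
  E (east): (x=2, y=5) -> (x=3, y=5)
  S (south): blocked, stay at (x=3, y=5)
  S (south): blocked, stay at (x=3, y=5)
  E (east): blocked, stay at (x=3, y=5)
Final: (x=3, y=5)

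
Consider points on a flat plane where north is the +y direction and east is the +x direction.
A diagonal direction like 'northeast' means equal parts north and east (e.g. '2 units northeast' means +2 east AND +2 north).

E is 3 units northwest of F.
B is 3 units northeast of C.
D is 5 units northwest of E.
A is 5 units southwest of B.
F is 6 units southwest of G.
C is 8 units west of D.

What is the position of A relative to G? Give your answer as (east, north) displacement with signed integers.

Answer: A is at (east=-24, north=0) relative to G.

Derivation:
Place G at the origin (east=0, north=0).
  F is 6 units southwest of G: delta (east=-6, north=-6); F at (east=-6, north=-6).
  E is 3 units northwest of F: delta (east=-3, north=+3); E at (east=-9, north=-3).
  D is 5 units northwest of E: delta (east=-5, north=+5); D at (east=-14, north=2).
  C is 8 units west of D: delta (east=-8, north=+0); C at (east=-22, north=2).
  B is 3 units northeast of C: delta (east=+3, north=+3); B at (east=-19, north=5).
  A is 5 units southwest of B: delta (east=-5, north=-5); A at (east=-24, north=0).
Therefore A relative to G: (east=-24, north=0).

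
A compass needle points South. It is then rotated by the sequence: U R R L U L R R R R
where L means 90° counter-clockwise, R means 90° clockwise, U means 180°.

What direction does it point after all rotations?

Answer: Final heading: South

Derivation:
Start: South
  U (U-turn (180°)) -> North
  R (right (90° clockwise)) -> East
  R (right (90° clockwise)) -> South
  L (left (90° counter-clockwise)) -> East
  U (U-turn (180°)) -> West
  L (left (90° counter-clockwise)) -> South
  R (right (90° clockwise)) -> West
  R (right (90° clockwise)) -> North
  R (right (90° clockwise)) -> East
  R (right (90° clockwise)) -> South
Final: South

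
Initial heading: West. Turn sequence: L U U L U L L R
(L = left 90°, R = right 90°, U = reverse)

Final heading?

Start: West
  L (left (90° counter-clockwise)) -> South
  U (U-turn (180°)) -> North
  U (U-turn (180°)) -> South
  L (left (90° counter-clockwise)) -> East
  U (U-turn (180°)) -> West
  L (left (90° counter-clockwise)) -> South
  L (left (90° counter-clockwise)) -> East
  R (right (90° clockwise)) -> South
Final: South

Answer: Final heading: South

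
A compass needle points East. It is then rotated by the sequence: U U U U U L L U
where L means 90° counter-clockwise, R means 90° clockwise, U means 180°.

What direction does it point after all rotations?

Start: East
  U (U-turn (180°)) -> West
  U (U-turn (180°)) -> East
  U (U-turn (180°)) -> West
  U (U-turn (180°)) -> East
  U (U-turn (180°)) -> West
  L (left (90° counter-clockwise)) -> South
  L (left (90° counter-clockwise)) -> East
  U (U-turn (180°)) -> West
Final: West

Answer: Final heading: West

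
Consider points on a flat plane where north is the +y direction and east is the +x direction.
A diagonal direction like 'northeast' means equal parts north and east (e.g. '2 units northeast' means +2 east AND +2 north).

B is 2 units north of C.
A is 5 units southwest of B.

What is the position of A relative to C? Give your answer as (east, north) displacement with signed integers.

Answer: A is at (east=-5, north=-3) relative to C.

Derivation:
Place C at the origin (east=0, north=0).
  B is 2 units north of C: delta (east=+0, north=+2); B at (east=0, north=2).
  A is 5 units southwest of B: delta (east=-5, north=-5); A at (east=-5, north=-3).
Therefore A relative to C: (east=-5, north=-3).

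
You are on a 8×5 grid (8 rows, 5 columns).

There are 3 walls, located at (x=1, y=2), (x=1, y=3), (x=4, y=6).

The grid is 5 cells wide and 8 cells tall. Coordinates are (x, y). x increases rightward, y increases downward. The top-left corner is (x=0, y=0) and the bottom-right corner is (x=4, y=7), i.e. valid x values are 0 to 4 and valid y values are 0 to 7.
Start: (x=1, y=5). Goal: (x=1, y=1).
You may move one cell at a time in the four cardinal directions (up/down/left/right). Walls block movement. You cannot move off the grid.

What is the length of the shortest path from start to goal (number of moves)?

BFS from (x=1, y=5) until reaching (x=1, y=1):
  Distance 0: (x=1, y=5)
  Distance 1: (x=1, y=4), (x=0, y=5), (x=2, y=5), (x=1, y=6)
  Distance 2: (x=0, y=4), (x=2, y=4), (x=3, y=5), (x=0, y=6), (x=2, y=6), (x=1, y=7)
  Distance 3: (x=0, y=3), (x=2, y=3), (x=3, y=4), (x=4, y=5), (x=3, y=6), (x=0, y=7), (x=2, y=7)
  Distance 4: (x=0, y=2), (x=2, y=2), (x=3, y=3), (x=4, y=4), (x=3, y=7)
  Distance 5: (x=0, y=1), (x=2, y=1), (x=3, y=2), (x=4, y=3), (x=4, y=7)
  Distance 6: (x=0, y=0), (x=2, y=0), (x=1, y=1), (x=3, y=1), (x=4, y=2)  <- goal reached here
One shortest path (6 moves): (x=1, y=5) -> (x=2, y=5) -> (x=2, y=4) -> (x=2, y=3) -> (x=2, y=2) -> (x=2, y=1) -> (x=1, y=1)

Answer: Shortest path length: 6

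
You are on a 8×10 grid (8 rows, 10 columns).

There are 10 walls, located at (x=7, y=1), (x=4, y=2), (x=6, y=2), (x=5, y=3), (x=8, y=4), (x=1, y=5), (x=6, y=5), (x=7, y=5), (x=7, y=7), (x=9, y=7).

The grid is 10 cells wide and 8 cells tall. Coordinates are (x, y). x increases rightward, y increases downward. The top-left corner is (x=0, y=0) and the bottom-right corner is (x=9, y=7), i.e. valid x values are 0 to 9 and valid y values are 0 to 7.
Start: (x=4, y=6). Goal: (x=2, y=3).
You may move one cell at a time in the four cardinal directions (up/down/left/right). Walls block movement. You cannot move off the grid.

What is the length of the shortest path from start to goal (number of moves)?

Answer: Shortest path length: 5

Derivation:
BFS from (x=4, y=6) until reaching (x=2, y=3):
  Distance 0: (x=4, y=6)
  Distance 1: (x=4, y=5), (x=3, y=6), (x=5, y=6), (x=4, y=7)
  Distance 2: (x=4, y=4), (x=3, y=5), (x=5, y=5), (x=2, y=6), (x=6, y=6), (x=3, y=7), (x=5, y=7)
  Distance 3: (x=4, y=3), (x=3, y=4), (x=5, y=4), (x=2, y=5), (x=1, y=6), (x=7, y=6), (x=2, y=7), (x=6, y=7)
  Distance 4: (x=3, y=3), (x=2, y=4), (x=6, y=4), (x=0, y=6), (x=8, y=6), (x=1, y=7)
  Distance 5: (x=3, y=2), (x=2, y=3), (x=6, y=3), (x=1, y=4), (x=7, y=4), (x=0, y=5), (x=8, y=5), (x=9, y=6), (x=0, y=7), (x=8, y=7)  <- goal reached here
One shortest path (5 moves): (x=4, y=6) -> (x=3, y=6) -> (x=2, y=6) -> (x=2, y=5) -> (x=2, y=4) -> (x=2, y=3)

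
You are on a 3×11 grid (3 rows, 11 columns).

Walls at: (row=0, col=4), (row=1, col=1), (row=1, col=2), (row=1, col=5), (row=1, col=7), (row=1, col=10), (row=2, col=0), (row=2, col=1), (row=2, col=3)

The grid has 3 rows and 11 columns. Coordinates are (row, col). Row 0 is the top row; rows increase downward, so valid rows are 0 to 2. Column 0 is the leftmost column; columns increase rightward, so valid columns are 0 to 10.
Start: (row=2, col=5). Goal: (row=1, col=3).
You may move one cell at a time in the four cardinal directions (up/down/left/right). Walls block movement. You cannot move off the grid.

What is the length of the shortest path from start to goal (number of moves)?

BFS from (row=2, col=5) until reaching (row=1, col=3):
  Distance 0: (row=2, col=5)
  Distance 1: (row=2, col=4), (row=2, col=6)
  Distance 2: (row=1, col=4), (row=1, col=6), (row=2, col=7)
  Distance 3: (row=0, col=6), (row=1, col=3), (row=2, col=8)  <- goal reached here
One shortest path (3 moves): (row=2, col=5) -> (row=2, col=4) -> (row=1, col=4) -> (row=1, col=3)

Answer: Shortest path length: 3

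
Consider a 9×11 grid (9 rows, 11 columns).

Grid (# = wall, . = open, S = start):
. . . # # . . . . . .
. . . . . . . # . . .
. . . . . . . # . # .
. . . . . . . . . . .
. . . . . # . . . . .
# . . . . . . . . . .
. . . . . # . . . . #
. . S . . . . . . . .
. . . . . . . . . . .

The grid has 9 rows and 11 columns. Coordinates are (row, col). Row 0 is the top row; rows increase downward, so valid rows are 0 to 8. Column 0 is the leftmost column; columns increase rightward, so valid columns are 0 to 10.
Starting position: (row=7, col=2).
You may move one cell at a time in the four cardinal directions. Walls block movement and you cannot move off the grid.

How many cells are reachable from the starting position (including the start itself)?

BFS flood-fill from (row=7, col=2):
  Distance 0: (row=7, col=2)
  Distance 1: (row=6, col=2), (row=7, col=1), (row=7, col=3), (row=8, col=2)
  Distance 2: (row=5, col=2), (row=6, col=1), (row=6, col=3), (row=7, col=0), (row=7, col=4), (row=8, col=1), (row=8, col=3)
  Distance 3: (row=4, col=2), (row=5, col=1), (row=5, col=3), (row=6, col=0), (row=6, col=4), (row=7, col=5), (row=8, col=0), (row=8, col=4)
  Distance 4: (row=3, col=2), (row=4, col=1), (row=4, col=3), (row=5, col=4), (row=7, col=6), (row=8, col=5)
  Distance 5: (row=2, col=2), (row=3, col=1), (row=3, col=3), (row=4, col=0), (row=4, col=4), (row=5, col=5), (row=6, col=6), (row=7, col=7), (row=8, col=6)
  Distance 6: (row=1, col=2), (row=2, col=1), (row=2, col=3), (row=3, col=0), (row=3, col=4), (row=5, col=6), (row=6, col=7), (row=7, col=8), (row=8, col=7)
  Distance 7: (row=0, col=2), (row=1, col=1), (row=1, col=3), (row=2, col=0), (row=2, col=4), (row=3, col=5), (row=4, col=6), (row=5, col=7), (row=6, col=8), (row=7, col=9), (row=8, col=8)
  Distance 8: (row=0, col=1), (row=1, col=0), (row=1, col=4), (row=2, col=5), (row=3, col=6), (row=4, col=7), (row=5, col=8), (row=6, col=9), (row=7, col=10), (row=8, col=9)
  Distance 9: (row=0, col=0), (row=1, col=5), (row=2, col=6), (row=3, col=7), (row=4, col=8), (row=5, col=9), (row=8, col=10)
  Distance 10: (row=0, col=5), (row=1, col=6), (row=3, col=8), (row=4, col=9), (row=5, col=10)
  Distance 11: (row=0, col=6), (row=2, col=8), (row=3, col=9), (row=4, col=10)
  Distance 12: (row=0, col=7), (row=1, col=8), (row=3, col=10)
  Distance 13: (row=0, col=8), (row=1, col=9), (row=2, col=10)
  Distance 14: (row=0, col=9), (row=1, col=10)
  Distance 15: (row=0, col=10)
Total reachable: 90 (grid has 90 open cells total)

Answer: Reachable cells: 90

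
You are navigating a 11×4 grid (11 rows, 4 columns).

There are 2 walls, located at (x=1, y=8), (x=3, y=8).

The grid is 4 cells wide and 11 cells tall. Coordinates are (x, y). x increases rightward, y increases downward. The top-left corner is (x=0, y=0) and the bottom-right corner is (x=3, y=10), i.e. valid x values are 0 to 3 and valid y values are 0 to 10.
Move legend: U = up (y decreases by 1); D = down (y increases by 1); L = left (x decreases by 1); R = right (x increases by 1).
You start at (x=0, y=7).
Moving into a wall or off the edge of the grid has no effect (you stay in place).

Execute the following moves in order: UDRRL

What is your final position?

Start: (x=0, y=7)
  U (up): (x=0, y=7) -> (x=0, y=6)
  D (down): (x=0, y=6) -> (x=0, y=7)
  R (right): (x=0, y=7) -> (x=1, y=7)
  R (right): (x=1, y=7) -> (x=2, y=7)
  L (left): (x=2, y=7) -> (x=1, y=7)
Final: (x=1, y=7)

Answer: Final position: (x=1, y=7)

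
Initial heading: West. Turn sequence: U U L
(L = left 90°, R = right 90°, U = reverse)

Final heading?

Answer: Final heading: South

Derivation:
Start: West
  U (U-turn (180°)) -> East
  U (U-turn (180°)) -> West
  L (left (90° counter-clockwise)) -> South
Final: South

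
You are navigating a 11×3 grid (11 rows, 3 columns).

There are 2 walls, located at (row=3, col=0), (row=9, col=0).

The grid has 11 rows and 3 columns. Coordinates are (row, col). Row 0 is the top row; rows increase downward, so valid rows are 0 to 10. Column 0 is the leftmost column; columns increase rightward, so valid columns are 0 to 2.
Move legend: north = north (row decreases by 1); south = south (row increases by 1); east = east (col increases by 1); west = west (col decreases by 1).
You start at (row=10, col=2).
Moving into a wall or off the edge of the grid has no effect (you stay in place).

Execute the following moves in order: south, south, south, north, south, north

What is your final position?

Answer: Final position: (row=9, col=2)

Derivation:
Start: (row=10, col=2)
  [×3]south (south): blocked, stay at (row=10, col=2)
  north (north): (row=10, col=2) -> (row=9, col=2)
  south (south): (row=9, col=2) -> (row=10, col=2)
  north (north): (row=10, col=2) -> (row=9, col=2)
Final: (row=9, col=2)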